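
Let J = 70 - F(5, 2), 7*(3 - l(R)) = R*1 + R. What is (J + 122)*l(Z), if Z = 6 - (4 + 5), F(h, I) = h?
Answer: 5049/7 ≈ 721.29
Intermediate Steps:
Z = -3 (Z = 6 - 1*9 = 6 - 9 = -3)
l(R) = 3 - 2*R/7 (l(R) = 3 - (R*1 + R)/7 = 3 - (R + R)/7 = 3 - 2*R/7)
J = 65 (J = 70 - 1*5 = 70 - 5 = 65)
(J + 122)*l(Z) = (65 + 122)*(3 - 2/7*(-3)) = 187*(3 + 6/7) = 187*(27/7) = 5049/7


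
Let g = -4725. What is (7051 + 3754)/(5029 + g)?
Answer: 10805/304 ≈ 35.543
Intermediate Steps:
(7051 + 3754)/(5029 + g) = (7051 + 3754)/(5029 - 4725) = 10805/304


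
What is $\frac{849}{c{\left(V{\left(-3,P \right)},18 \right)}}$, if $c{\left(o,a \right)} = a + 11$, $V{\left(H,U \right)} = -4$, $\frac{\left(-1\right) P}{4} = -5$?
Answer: $\frac{849}{29} \approx 29.276$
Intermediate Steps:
$P = 20$ ($P = \left(-4\right) \left(-5\right) = 20$)
$c{\left(o,a \right)} = 11 + a$
$\frac{849}{c{\left(V{\left(-3,P \right)},18 \right)}} = \frac{849}{11 + 18} = \frac{849}{29}$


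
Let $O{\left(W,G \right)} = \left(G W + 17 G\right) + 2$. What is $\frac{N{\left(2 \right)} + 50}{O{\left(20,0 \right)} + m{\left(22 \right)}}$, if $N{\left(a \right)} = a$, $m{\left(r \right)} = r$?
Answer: $\frac{13}{6} \approx 2.1667$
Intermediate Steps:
$O{\left(W,G \right)} = 2 + 17 G + G W$ ($O{\left(W,G \right)} = \left(17 G + G W\right) + 2 = 2 + 17 G + G W$)
$\frac{N{\left(2 \right)} + 50}{O{\left(20,0 \right)} + m{\left(22 \right)}} = \frac{2 + 50}{\left(2 + 17 \cdot 0 + 0 \cdot 20\right) + 22} = \frac{52}{\left(2 + 0 + 0\right) + 22} = \frac{52}{2 + 22} = \frac{52}{24} = 52 \cdot \frac{1}{24} = \frac{13}{6}$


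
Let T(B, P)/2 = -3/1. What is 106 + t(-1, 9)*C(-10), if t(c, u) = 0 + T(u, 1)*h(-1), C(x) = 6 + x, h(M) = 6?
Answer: 250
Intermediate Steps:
T(B, P) = -6 (T(B, P) = 2*(-3/1) = 2*(-3*1) = 2*(-3) = -6)
t(c, u) = -36 (t(c, u) = 0 - 6*6 = 0 - 36 = -36)
106 + t(-1, 9)*C(-10) = 106 - 36*(6 - 10) = 106 - 36*(-4) = 106 + 144 = 250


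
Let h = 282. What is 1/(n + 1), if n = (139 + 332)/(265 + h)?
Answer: 547/1018 ≈ 0.53733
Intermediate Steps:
n = 471/547 (n = (139 + 332)/(265 + 282) = 471/547 ≈ 0.86106)
1/(n + 1) = 1/(471/547 + 1) = 1/(1018/547) = 547/1018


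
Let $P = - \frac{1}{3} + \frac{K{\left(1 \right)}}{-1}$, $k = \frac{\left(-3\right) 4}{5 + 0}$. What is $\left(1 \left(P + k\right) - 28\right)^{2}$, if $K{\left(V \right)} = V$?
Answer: $\frac{226576}{225} \approx 1007.0$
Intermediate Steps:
$k = - \frac{12}{5} \approx -2.4$
$P = - \frac{4}{3}$ ($P = - \frac{1}{3} + 1 \frac{1}{-1} = \left(-1\right) \frac{1}{3} + 1 \left(-1\right) = - \frac{1}{3} - 1 = - \frac{4}{3} \approx -1.3333$)
$\left(1 \left(P + k\right) - 28\right)^{2} = \left(1 \left(- \frac{4}{3} - \frac{12}{5}\right) - 28\right)^{2} = \left(1 \left(- \frac{56}{15}\right) - 28\right)^{2} = \left(- \frac{56}{15} - 28\right)^{2} = \left(- \frac{476}{15}\right)^{2} = \frac{226576}{225}$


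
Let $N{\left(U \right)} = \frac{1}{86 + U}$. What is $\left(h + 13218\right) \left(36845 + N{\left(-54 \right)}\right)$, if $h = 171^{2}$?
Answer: $\frac{50060901819}{32} \approx 1.5644 \cdot 10^{9}$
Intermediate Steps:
$h = 29241$
$\left(h + 13218\right) \left(36845 + N{\left(-54 \right)}\right) = \left(29241 + 13218\right) \left(36845 + \frac{1}{86 - 54}\right) = 42459 \left(36845 + \frac{1}{32}\right) = 42459 \cdot \frac{1179041}{32} = \frac{50060901819}{32}$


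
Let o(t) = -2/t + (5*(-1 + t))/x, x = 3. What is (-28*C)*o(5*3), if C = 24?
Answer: -77952/5 ≈ -15590.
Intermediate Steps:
o(t) = -5/3 - 2/t + 5*t/3 (o(t) = -2/t + (5*(-1 + t))/3 = -2/t + (-5 + 5*t)*(1/3) = -2/t + (-5/3 + 5*t/3) = -5/3 - 2/t + 5*t/3)
(-28*C)*o(5*3) = (-28*24)*((-6 + 5*(5*3)*(-1 + 5*3))/(3*((5*3)))) = -224*(-6 + 5*15*(-1 + 15))/15 = -224*(-6 + 5*15*14)/15 = -224*(-6 + 1050)/15 = -224*1044/15 = -672*116/5 = -77952/5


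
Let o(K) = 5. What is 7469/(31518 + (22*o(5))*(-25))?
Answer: 7469/28768 ≈ 0.25963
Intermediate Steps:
7469/(31518 + (22*o(5))*(-25)) = 7469/(31518 + (22*5)*(-25)) = 7469/(31518 + 110*(-25)) = 7469/(31518 - 2750) = 7469/28768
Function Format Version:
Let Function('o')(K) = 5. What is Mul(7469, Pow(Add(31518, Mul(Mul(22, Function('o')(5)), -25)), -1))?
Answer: Rational(7469, 28768) ≈ 0.25963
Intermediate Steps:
Mul(7469, Pow(Add(31518, Mul(Mul(22, Function('o')(5)), -25)), -1)) = Mul(7469, Pow(Add(31518, Mul(Mul(22, 5), -25)), -1)) = Mul(7469, Pow(Add(31518, Mul(110, -25)), -1)) = Mul(7469, Pow(Add(31518, -2750), -1)) = Mul(7469, Pow(28768, -1)) = Mul(7469, Rational(1, 28768)) = Rational(7469, 28768)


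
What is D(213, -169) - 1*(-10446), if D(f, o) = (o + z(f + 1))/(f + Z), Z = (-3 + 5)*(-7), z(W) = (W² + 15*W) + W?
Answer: 2127805/199 ≈ 10692.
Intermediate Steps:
z(W) = W² + 16*W
Z = -14 (Z = 2*(-7) = -14)
D(f, o) = (o + (1 + f)*(17 + f))/(-14 + f) (D(f, o) = (o + (f + 1)*(16 + (f + 1)))/(f - 14) = (o + (1 + f)*(16 + (1 + f)))/(-14 + f) = (o + (1 + f)*(17 + f))/(-14 + f))
D(213, -169) - 1*(-10446) = (-169 + (1 + 213)*(17 + 213))/(-14 + 213) - 1*(-10446) = (-169 + 214*230)/199 + 10446 = (-169 + 49220)/199 + 10446 = (1/199)*49051 + 10446 = 49051/199 + 10446 = 2127805/199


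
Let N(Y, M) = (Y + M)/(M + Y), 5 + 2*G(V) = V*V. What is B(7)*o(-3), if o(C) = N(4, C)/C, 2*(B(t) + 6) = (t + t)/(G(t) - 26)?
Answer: 31/12 ≈ 2.5833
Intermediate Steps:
G(V) = -5/2 + V**2/2 (G(V) = -5/2 + (V*V)/2 = -5/2 + V**2/2)
N(Y, M) = 1 (N(Y, M) = (M + Y)/(M + Y) = 1)
B(t) = -6 + t/(-57/2 + t**2/2) (B(t) = -6 + ((t + t)/((-5/2 + t**2/2) - 26))/2 = -6 + ((2*t)/(-57/2 + t**2/2))/2 = -6 + (2*t/(-57/2 + t**2/2))/2 = -6 + t/(-57/2 + t**2/2))
o(C) = 1/C
B(7)*o(-3) = (2*(171 + 7 - 3*7**2)/(-57 + 7**2))/(-3) = (2*(171 + 7 - 3*49)/(-57 + 49))*(-1/3) = (2*(171 + 7 - 147)/(-8))*(-1/3) = (2*(-1/8)*31)*(-1/3) = -31/4*(-1/3) = 31/12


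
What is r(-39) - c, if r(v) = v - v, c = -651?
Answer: 651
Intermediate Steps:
r(v) = 0
r(-39) - c = 0 - 1*(-651) = 0 + 651 = 651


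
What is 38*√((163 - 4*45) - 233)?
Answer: 190*I*√10 ≈ 600.83*I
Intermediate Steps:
38*√((163 - 4*45) - 233) = 38*√((163 - 1*180) - 233) = 38*√((163 - 180) - 233) = 38*√(-17 - 233) = 38*√(-250) = 38*(5*I*√10) = 190*I*√10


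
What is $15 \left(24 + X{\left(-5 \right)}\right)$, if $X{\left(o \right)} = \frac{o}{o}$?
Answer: $375$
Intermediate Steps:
$X{\left(o \right)} = 1$
$15 \left(24 + X{\left(-5 \right)}\right) = 15 \left(24 + 1\right) = 15 \cdot 25 = 375$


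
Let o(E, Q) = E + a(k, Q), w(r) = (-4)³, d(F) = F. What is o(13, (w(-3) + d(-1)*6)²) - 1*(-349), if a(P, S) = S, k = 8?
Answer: 5262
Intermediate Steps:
w(r) = -64
o(E, Q) = E + Q
o(13, (w(-3) + d(-1)*6)²) - 1*(-349) = (13 + (-64 - 1*6)²) - 1*(-349) = (13 + (-64 - 6)²) + 349 = (13 + (-70)²) + 349 = (13 + 4900) + 349 = 4913 + 349 = 5262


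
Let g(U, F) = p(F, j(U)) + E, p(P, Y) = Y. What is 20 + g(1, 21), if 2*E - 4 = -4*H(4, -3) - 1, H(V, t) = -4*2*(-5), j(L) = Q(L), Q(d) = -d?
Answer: -119/2 ≈ -59.500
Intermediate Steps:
j(L) = -L
H(V, t) = 40 (H(V, t) = -8*(-5) = 40)
E = -157/2 (E = 2 + (-4*40 - 1)/2 = 2 + (-160 - 1)/2 = 2 + (½)*(-161) = 2 - 161/2 = -157/2 ≈ -78.500)
g(U, F) = -157/2 - U (g(U, F) = -U - 157/2 = -157/2 - U)
20 + g(1, 21) = 20 + (-157/2 - 1*1) = 20 + (-157/2 - 1) = 20 - 159/2 = -119/2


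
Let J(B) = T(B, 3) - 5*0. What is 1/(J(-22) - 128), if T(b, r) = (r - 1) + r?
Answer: -1/123 ≈ -0.0081301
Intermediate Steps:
T(b, r) = -1 + 2*r (T(b, r) = (-1 + r) + r = -1 + 2*r)
J(B) = 5 (J(B) = (-1 + 2*3) - 5*0 = (-1 + 6) + 0 = 5 + 0 = 5)
1/(J(-22) - 128) = 1/(5 - 128) = 1/(-123) = -1/123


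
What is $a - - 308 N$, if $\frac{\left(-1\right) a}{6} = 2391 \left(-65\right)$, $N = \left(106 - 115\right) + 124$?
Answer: $967910$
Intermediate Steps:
$N = 115$ ($N = -9 + 124 = 115$)
$a = 932490$ ($a = - 6 \cdot 2391 \left(-65\right) = \left(-6\right) \left(-155415\right) = 932490$)
$a - - 308 N = 932490 - \left(-308\right) 115 = 932490 - -35420 = 932490 + 35420 = 967910$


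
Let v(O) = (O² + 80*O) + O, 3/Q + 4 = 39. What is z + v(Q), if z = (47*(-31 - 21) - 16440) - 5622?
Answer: -30011336/1225 ≈ -24499.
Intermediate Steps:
Q = 3/35 (Q = 3/(-4 + 39) = 3/35 ≈ 0.085714)
v(O) = O² + 81*O
z = -24506 (z = (47*(-52) - 16440) - 5622 = (-2444 - 16440) - 5622 = -18884 - 5622 = -24506)
z + v(Q) = -24506 + 3*(81 + 3/35)/35 = -24506 + (3/35)*(2838/35) = -24506 + 8514/1225 = -30011336/1225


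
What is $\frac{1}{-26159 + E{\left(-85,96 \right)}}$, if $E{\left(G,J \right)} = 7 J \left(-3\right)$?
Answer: $- \frac{1}{28175} \approx -3.5492 \cdot 10^{-5}$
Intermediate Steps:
$E{\left(G,J \right)} = - 21 J$
$\frac{1}{-26159 + E{\left(-85,96 \right)}} = \frac{1}{-26159 - 2016} = \frac{1}{-28175} = - \frac{1}{28175}$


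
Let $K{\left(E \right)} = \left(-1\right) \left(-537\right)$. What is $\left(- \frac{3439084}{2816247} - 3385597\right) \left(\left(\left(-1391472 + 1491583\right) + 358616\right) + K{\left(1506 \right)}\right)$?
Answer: $- \frac{1459645219445430784}{938749} \approx -1.5549 \cdot 10^{12}$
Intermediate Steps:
$K{\left(E \right)} = 537$
$\left(- \frac{3439084}{2816247} - 3385597\right) \left(\left(\left(-1391472 + 1491583\right) + 358616\right) + K{\left(1506 \right)}\right) = \left(- \frac{3439084}{2816247} - 3385597\right) \left(\left(\left(-1391472 + 1491583\right) + 358616\right) + 537\right) = \left(\left(-3439084\right) \frac{1}{2816247} - 3385597\right) \left(\left(100111 + 358616\right) + 537\right) = \left(- \frac{3439084}{2816247} - 3385597\right) \left(458727 + 537\right) = \left(- \frac{9534680833543}{2816247}\right) 459264 = - \frac{1459645219445430784}{938749}$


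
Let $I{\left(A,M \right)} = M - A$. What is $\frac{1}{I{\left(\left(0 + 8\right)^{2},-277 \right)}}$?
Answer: $- \frac{1}{341} \approx -0.0029326$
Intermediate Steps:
$\frac{1}{I{\left(\left(0 + 8\right)^{2},-277 \right)}} = \frac{1}{-277 - \left(0 + 8\right)^{2}} = \frac{1}{-277 - 8^{2}} = \frac{1}{-277 - 64} = \frac{1}{-341} = - \frac{1}{341}$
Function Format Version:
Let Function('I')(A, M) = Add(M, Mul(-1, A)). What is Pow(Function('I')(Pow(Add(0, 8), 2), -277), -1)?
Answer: Rational(-1, 341) ≈ -0.0029326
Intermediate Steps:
Pow(Function('I')(Pow(Add(0, 8), 2), -277), -1) = Pow(Add(-277, Mul(-1, Pow(Add(0, 8), 2))), -1) = Pow(Add(-277, Mul(-1, Pow(8, 2))), -1) = Pow(Add(-277, Mul(-1, 64)), -1) = Pow(Add(-277, -64), -1) = Pow(-341, -1) = Rational(-1, 341)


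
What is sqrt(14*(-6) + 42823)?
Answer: sqrt(42739) ≈ 206.73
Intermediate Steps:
sqrt(14*(-6) + 42823) = sqrt(-84 + 42823) = sqrt(42739)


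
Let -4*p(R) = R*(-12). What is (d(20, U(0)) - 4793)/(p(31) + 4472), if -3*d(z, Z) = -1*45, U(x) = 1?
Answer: -4778/4565 ≈ -1.0467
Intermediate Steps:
d(z, Z) = 15 (d(z, Z) = -(-1)*45/3 = -⅓*(-45) = 15)
p(R) = 3*R (p(R) = -R*(-12)/4 = -(-3)*R = 3*R)
(d(20, U(0)) - 4793)/(p(31) + 4472) = (15 - 4793)/(3*31 + 4472) = -4778/(93 + 4472) = -4778/4565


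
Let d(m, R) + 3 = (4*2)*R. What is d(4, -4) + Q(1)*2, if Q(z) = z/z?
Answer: -33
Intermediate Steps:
Q(z) = 1
d(m, R) = -3 + 8*R (d(m, R) = -3 + (4*2)*R = -3 + 8*R)
d(4, -4) + Q(1)*2 = (-3 + 8*(-4)) + 1*2 = (-3 - 32) + 2 = -35 + 2 = -33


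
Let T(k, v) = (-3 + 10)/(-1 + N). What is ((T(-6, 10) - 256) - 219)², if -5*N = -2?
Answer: 2131600/9 ≈ 2.3684e+5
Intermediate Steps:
N = ⅖ (N = -⅕*(-2) = ⅖ ≈ 0.40000)
T(k, v) = -35/3 (T(k, v) = (-3 + 10)/(-1 + ⅖) = 7/(-⅗) = 7*(-5/3) = -35/3)
((T(-6, 10) - 256) - 219)² = ((-35/3 - 256) - 219)² = (-803/3 - 219)² = (-1460/3)² = 2131600/9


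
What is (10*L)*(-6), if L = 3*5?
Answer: -900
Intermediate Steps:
L = 15
(10*L)*(-6) = (10*15)*(-6) = 150*(-6) = -900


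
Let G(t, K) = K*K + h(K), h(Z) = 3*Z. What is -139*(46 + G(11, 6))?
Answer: -13900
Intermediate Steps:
G(t, K) = K² + 3*K (G(t, K) = K*K + 3*K = K² + 3*K)
-139*(46 + G(11, 6)) = -139*(46 + 6*(3 + 6)) = -139*(46 + 6*9) = -139*(46 + 54) = -139*100 = -13900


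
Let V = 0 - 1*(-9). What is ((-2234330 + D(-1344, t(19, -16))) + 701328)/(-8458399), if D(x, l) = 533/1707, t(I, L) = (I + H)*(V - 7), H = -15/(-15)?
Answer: 2616833881/14438487093 ≈ 0.18124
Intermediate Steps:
H = 1 (H = -15*(-1/15) = 1)
V = 9 (V = 0 + 9 = 9)
t(I, L) = 2 + 2*I (t(I, L) = (I + 1)*(9 - 7) = (1 + I)*2 = 2 + 2*I)
D(x, l) = 533/1707 (D(x, l) = 533*(1/1707) = 533/1707)
((-2234330 + D(-1344, t(19, -16))) + 701328)/(-8458399) = ((-2234330 + 533/1707) + 701328)/(-8458399) = (-3814000777/1707 + 701328)*(-1/8458399) = -2616833881/1707*(-1/8458399) = 2616833881/14438487093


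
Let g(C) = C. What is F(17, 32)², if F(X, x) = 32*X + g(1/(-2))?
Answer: 1181569/4 ≈ 2.9539e+5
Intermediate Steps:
F(X, x) = -½ + 32*X (F(X, x) = 32*X + 1/(-2) = 32*X - ½ = -½ + 32*X)
F(17, 32)² = (-½ + 32*17)² = (-½ + 544)² = (1087/2)² = 1181569/4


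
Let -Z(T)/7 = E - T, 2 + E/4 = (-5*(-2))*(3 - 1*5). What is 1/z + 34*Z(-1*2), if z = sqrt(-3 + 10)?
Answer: 20468 + sqrt(7)/7 ≈ 20468.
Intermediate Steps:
z = sqrt(7) ≈ 2.6458
E = -88 (E = -8 + 4*((-5*(-2))*(3 - 1*5)) = -8 + 4*(10*(3 - 5)) = -8 + 4*(10*(-2)) = -8 + 4*(-20) = -8 - 80 = -88)
Z(T) = 616 + 7*T (Z(T) = -7*(-88 - T) = 616 + 7*T)
1/z + 34*Z(-1*2) = 1/(sqrt(7)) + 34*(616 + 7*(-1*2)) = sqrt(7)/7 + 34*(616 + 7*(-2)) = sqrt(7)/7 + 34*(616 - 14) = sqrt(7)/7 + 34*602 = sqrt(7)/7 + 20468 = 20468 + sqrt(7)/7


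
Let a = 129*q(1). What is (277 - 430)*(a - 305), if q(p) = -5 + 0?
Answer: 145350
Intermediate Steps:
q(p) = -5
a = -645 (a = 129*(-5) = -645)
(277 - 430)*(a - 305) = (277 - 430)*(-645 - 305) = -153*(-950) = 145350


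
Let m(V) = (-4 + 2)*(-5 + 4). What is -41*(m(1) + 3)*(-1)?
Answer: 205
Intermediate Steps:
m(V) = 2 (m(V) = -2*(-1) = 2)
-41*(m(1) + 3)*(-1) = -41*(2 + 3)*(-1) = -205*(-1) = -41*(-5) = 205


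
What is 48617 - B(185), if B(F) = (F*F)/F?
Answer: 48432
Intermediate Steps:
B(F) = F (B(F) = F²/F = F)
48617 - B(185) = 48617 - 1*185 = 48617 - 185 = 48432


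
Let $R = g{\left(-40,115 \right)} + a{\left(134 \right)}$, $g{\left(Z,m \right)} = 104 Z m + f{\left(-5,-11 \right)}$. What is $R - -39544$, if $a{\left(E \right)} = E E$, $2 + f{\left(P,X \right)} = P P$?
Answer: $-420877$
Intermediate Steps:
$f{\left(P,X \right)} = -2 + P^{2}$ ($f{\left(P,X \right)} = -2 + P P = -2 + P^{2}$)
$a{\left(E \right)} = E^{2}$
$g{\left(Z,m \right)} = 23 + 104 Z m$ ($g{\left(Z,m \right)} = 104 Z m - \left(2 - \left(-5\right)^{2}\right) = 104 Z m + \left(-2 + 25\right) = 104 Z m + 23 = 23 + 104 Z m$)
$R = -460421$ ($R = \left(23 + 104 \left(-40\right) 115\right) + 134^{2} = \left(23 - 478400\right) + 17956 = -478377 + 17956 = -460421$)
$R - -39544 = -460421 - -39544 = -460421 + 39544 = -420877$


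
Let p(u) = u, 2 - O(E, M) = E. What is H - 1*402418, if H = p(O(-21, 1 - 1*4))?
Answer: -402395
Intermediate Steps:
O(E, M) = 2 - E
H = 23 (H = 2 - 1*(-21) = 2 + 21 = 23)
H - 1*402418 = 23 - 1*402418 = 23 - 402418 = -402395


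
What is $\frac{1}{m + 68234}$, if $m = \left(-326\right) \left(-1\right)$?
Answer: $\frac{1}{68560} \approx 1.4586 \cdot 10^{-5}$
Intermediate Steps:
$m = 326$
$\frac{1}{m + 68234} = \frac{1}{326 + 68234} = \frac{1}{68560}$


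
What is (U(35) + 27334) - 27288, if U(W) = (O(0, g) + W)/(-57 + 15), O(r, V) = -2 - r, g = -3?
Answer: 633/14 ≈ 45.214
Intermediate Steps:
U(W) = 1/21 - W/42 (U(W) = ((-2 - 1*0) + W)/(-57 + 15) = ((-2 + 0) + W)/(-42) = (-2 + W)*(-1/42) = 1/21 - W/42)
(U(35) + 27334) - 27288 = ((1/21 - 1/42*35) + 27334) - 27288 = ((1/21 - 5/6) + 27334) - 27288 = (-11/14 + 27334) - 27288 = 382665/14 - 27288 = 633/14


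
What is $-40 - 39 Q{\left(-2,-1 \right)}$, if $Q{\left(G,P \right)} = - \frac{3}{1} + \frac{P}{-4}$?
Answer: $\frac{269}{4} \approx 67.25$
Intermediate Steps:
$Q{\left(G,P \right)} = -3 - \frac{P}{4}$ ($Q{\left(G,P \right)} = \left(-3\right) 1 + P \left(- \frac{1}{4}\right) = -3 - \frac{P}{4}$)
$-40 - 39 Q{\left(-2,-1 \right)} = -40 - 39 \left(-3 - - \frac{1}{4}\right) = -40 - 39 \left(-3 + \frac{1}{4}\right) = -40 - - \frac{429}{4} = -40 + \frac{429}{4} = \frac{269}{4}$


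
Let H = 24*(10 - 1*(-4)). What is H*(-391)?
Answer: -131376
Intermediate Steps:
H = 336 (H = 24*(10 + 4) = 24*14 = 336)
H*(-391) = 336*(-391) = -131376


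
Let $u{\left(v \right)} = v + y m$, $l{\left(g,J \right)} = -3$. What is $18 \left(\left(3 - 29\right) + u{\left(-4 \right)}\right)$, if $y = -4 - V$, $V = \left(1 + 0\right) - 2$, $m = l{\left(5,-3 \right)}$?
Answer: $-378$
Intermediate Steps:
$m = -3$
$V = -1$ ($V = 1 - 2 = -1$)
$y = -3$ ($y = -4 - -1 = -4 + 1 = -3$)
$u{\left(v \right)} = 9 + v$ ($u{\left(v \right)} = v - -9 = v + 9 = 9 + v$)
$18 \left(\left(3 - 29\right) + u{\left(-4 \right)}\right) = 18 \left(\left(3 - 29\right) + \left(9 - 4\right)\right) = 18 \left(-26 + 5\right) = 18 \left(-21\right) = -378$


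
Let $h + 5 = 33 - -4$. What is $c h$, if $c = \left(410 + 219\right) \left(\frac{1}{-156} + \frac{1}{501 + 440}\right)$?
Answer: $- \frac{3950120}{36699} \approx -107.64$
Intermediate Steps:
$c = - \frac{493765}{146796}$ ($c = 629 \left(- \frac{1}{156} + \frac{1}{941}\right) = 629 \left(- \frac{785}{146796}\right) = - \frac{493765}{146796} \approx -3.3636$)
$h = 32$ ($h = -5 + \left(33 - -4\right) = -5 + \left(33 + 4\right) = -5 + 37 = 32$)
$c h = \left(- \frac{493765}{146796}\right) 32 = - \frac{3950120}{36699}$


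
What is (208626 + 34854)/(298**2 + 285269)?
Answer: 81160/124691 ≈ 0.65089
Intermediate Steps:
(208626 + 34854)/(298**2 + 285269) = 243480/(88804 + 285269) = 243480/374073 = 243480*(1/374073) = 81160/124691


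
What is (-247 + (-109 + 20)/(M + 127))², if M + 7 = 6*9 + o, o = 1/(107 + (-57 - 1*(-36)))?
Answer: 13719682672081/223951225 ≈ 61262.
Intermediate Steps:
o = 1/86 (o = 1/(107 + (-57 + 36)) = 1/(107 - 21) = 1/86 ≈ 0.011628)
M = 4043/86 (M = -7 + (6*9 + 1/86) = -7 + (54 + 1/86) = -7 + 4645/86 = 4043/86 ≈ 47.012)
(-247 + (-109 + 20)/(M + 127))² = (-247 + (-109 + 20)/(4043/86 + 127))² = (-247 - 89/14965/86)² = (-247 - 89*86/14965)² = (-247 - 7654/14965)² = (-3704009/14965)² = 13719682672081/223951225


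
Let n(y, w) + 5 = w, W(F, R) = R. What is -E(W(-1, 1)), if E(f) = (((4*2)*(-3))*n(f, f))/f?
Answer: -96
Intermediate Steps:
n(y, w) = -5 + w
E(f) = (120 - 24*f)/f (E(f) = (((4*2)*(-3))*(-5 + f))/f = ((8*(-3))*(-5 + f))/f = (-24*(-5 + f))/f = (120 - 24*f)/f)
-E(W(-1, 1)) = -(-24 + 120/1) = -(-24 + 120*1) = -(-24 + 120) = -1*96 = -96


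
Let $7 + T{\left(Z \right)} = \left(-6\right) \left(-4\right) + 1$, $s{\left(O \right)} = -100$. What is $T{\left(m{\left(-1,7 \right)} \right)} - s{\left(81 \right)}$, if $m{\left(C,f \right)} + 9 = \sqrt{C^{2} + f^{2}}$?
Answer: $118$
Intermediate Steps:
$m{\left(C,f \right)} = -9 + \sqrt{C^{2} + f^{2}}$
$T{\left(Z \right)} = 18$ ($T{\left(Z \right)} = -7 + \left(\left(-6\right) \left(-4\right) + 1\right) = -7 + \left(24 + 1\right) = -7 + 25 = 18$)
$T{\left(m{\left(-1,7 \right)} \right)} - s{\left(81 \right)} = 18 - -100 = 18 + 100 = 118$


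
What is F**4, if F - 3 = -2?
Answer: 1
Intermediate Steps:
F = 1 (F = 3 - 2 = 1)
F**4 = 1**4 = 1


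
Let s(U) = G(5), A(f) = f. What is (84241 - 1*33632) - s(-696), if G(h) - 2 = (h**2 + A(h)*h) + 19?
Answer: 50538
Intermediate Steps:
G(h) = 21 + 2*h**2 (G(h) = 2 + ((h**2 + h*h) + 19) = 2 + ((h**2 + h**2) + 19) = 2 + (2*h**2 + 19) = 2 + (19 + 2*h**2) = 21 + 2*h**2)
s(U) = 71 (s(U) = 21 + 2*5**2 = 21 + 2*25 = 21 + 50 = 71)
(84241 - 1*33632) - s(-696) = (84241 - 1*33632) - 1*71 = (84241 - 33632) - 71 = 50609 - 71 = 50538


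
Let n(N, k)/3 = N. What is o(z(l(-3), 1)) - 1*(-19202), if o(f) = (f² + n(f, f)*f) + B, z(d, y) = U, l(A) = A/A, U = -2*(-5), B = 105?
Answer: 19707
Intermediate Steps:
n(N, k) = 3*N
U = 10
l(A) = 1
z(d, y) = 10
o(f) = 105 + 4*f² (o(f) = (f² + (3*f)*f) + 105 = (f² + 3*f²) + 105 = 4*f² + 105 = 105 + 4*f²)
o(z(l(-3), 1)) - 1*(-19202) = (105 + 4*10²) - 1*(-19202) = (105 + 4*100) + 19202 = (105 + 400) + 19202 = 505 + 19202 = 19707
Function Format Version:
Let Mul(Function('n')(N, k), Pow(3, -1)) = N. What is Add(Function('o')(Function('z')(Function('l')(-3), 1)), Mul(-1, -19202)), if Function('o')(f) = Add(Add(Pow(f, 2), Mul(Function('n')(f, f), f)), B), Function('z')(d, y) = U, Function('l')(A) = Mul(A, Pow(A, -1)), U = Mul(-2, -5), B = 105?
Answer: 19707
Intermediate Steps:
Function('n')(N, k) = Mul(3, N)
U = 10
Function('l')(A) = 1
Function('z')(d, y) = 10
Function('o')(f) = Add(105, Mul(4, Pow(f, 2))) (Function('o')(f) = Add(Add(Pow(f, 2), Mul(Mul(3, f), f)), 105) = Add(Add(Pow(f, 2), Mul(3, Pow(f, 2))), 105) = Add(Mul(4, Pow(f, 2)), 105) = Add(105, Mul(4, Pow(f, 2))))
Add(Function('o')(Function('z')(Function('l')(-3), 1)), Mul(-1, -19202)) = Add(Add(105, Mul(4, Pow(10, 2))), Mul(-1, -19202)) = Add(Add(105, Mul(4, 100)), 19202) = Add(Add(105, 400), 19202) = Add(505, 19202) = 19707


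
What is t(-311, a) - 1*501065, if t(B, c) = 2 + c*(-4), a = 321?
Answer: -502347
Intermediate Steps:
t(B, c) = 2 - 4*c
t(-311, a) - 1*501065 = (2 - 4*321) - 1*501065 = (2 - 1284) - 501065 = -1282 - 501065 = -502347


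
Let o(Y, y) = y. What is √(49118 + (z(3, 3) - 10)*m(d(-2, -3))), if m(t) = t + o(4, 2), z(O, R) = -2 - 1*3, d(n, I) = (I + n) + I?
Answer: 2*√12302 ≈ 221.83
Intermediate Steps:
d(n, I) = n + 2*I
z(O, R) = -5 (z(O, R) = -2 - 3 = -5)
m(t) = 2 + t (m(t) = t + 2 = 2 + t)
√(49118 + (z(3, 3) - 10)*m(d(-2, -3))) = √(49118 + (-5 - 10)*(2 + (-2 + 2*(-3)))) = √(49118 - 15*(2 + (-2 - 6))) = √(49118 - 15*(2 - 8)) = √(49118 - 15*(-6)) = √(49118 + 90) = √49208 = 2*√12302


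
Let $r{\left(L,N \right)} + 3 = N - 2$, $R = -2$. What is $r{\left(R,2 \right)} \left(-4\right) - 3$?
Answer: $9$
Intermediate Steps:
$r{\left(L,N \right)} = -5 + N$ ($r{\left(L,N \right)} = -3 + \left(N - 2\right) = -3 + \left(-2 + N\right) = -5 + N$)
$r{\left(R,2 \right)} \left(-4\right) - 3 = \left(-5 + 2\right) \left(-4\right) - 3 = \left(-3\right) \left(-4\right) - 3 = 12 - 3 = 9$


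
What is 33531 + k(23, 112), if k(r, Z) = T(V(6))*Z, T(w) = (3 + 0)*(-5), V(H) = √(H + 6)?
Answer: 31851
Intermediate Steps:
V(H) = √(6 + H)
T(w) = -15 (T(w) = 3*(-5) = -15)
k(r, Z) = -15*Z
33531 + k(23, 112) = 33531 - 15*112 = 33531 - 1680 = 31851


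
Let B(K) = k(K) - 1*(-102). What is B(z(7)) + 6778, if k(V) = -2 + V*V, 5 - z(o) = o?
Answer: 6882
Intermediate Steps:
z(o) = 5 - o
k(V) = -2 + V²
B(K) = 100 + K² (B(K) = (-2 + K²) - 1*(-102) = (-2 + K²) + 102 = 100 + K²)
B(z(7)) + 6778 = (100 + (5 - 1*7)²) + 6778 = (100 + (5 - 7)²) + 6778 = (100 + (-2)²) + 6778 = (100 + 4) + 6778 = 104 + 6778 = 6882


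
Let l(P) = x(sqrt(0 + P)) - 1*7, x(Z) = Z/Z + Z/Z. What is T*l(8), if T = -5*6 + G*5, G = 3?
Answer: 75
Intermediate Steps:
T = -15 (T = -5*6 + 3*5 = -30 + 15 = -15)
x(Z) = 2 (x(Z) = 1 + 1 = 2)
l(P) = -5 (l(P) = 2 - 1*7 = 2 - 7 = -5)
T*l(8) = -15*(-5) = 75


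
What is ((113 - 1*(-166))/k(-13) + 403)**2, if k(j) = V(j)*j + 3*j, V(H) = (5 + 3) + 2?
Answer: 4600637584/28561 ≈ 1.6108e+5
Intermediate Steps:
V(H) = 10 (V(H) = 8 + 2 = 10)
k(j) = 13*j (k(j) = 10*j + 3*j = 13*j)
((113 - 1*(-166))/k(-13) + 403)**2 = ((113 - 1*(-166))/((13*(-13))) + 403)**2 = ((113 + 166)/(-169) + 403)**2 = (279*(-1/169) + 403)**2 = (-279/169 + 403)**2 = (67828/169)**2 = 4600637584/28561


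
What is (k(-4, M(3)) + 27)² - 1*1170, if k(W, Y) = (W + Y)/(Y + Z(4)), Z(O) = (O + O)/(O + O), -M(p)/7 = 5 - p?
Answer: -61569/169 ≈ -364.31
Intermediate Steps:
M(p) = -35 + 7*p (M(p) = -7*(5 - p) = -35 + 7*p)
Z(O) = 1 (Z(O) = (2*O)/((2*O)) = (2*O)*(1/(2*O)) = 1)
k(W, Y) = (W + Y)/(1 + Y) (k(W, Y) = (W + Y)/(Y + 1) = (W + Y)/(1 + Y))
(k(-4, M(3)) + 27)² - 1*1170 = ((-4 + (-35 + 7*3))/(1 + (-35 + 7*3)) + 27)² - 1*1170 = ((-4 + (-35 + 21))/(1 + (-35 + 21)) + 27)² - 1170 = ((-4 - 14)/(1 - 14) + 27)² - 1170 = (-18/(-13) + 27)² - 1170 = (-1/13*(-18) + 27)² - 1170 = (18/13 + 27)² - 1170 = (369/13)² - 1170 = 136161/169 - 1170 = -61569/169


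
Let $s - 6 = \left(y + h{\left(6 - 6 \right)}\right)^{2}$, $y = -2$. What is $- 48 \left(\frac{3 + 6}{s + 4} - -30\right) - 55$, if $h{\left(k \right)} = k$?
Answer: $- \frac{10681}{7} \approx -1525.9$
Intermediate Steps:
$s = 10$ ($s = 6 + \left(-2 + \left(6 - 6\right)\right)^{2} = 6 + \left(-2 + 0\right)^{2} = 6 + \left(-2\right)^{2} = 6 + 4 = 10$)
$- 48 \left(\frac{3 + 6}{s + 4} - -30\right) - 55 = - 48 \left(\frac{3 + 6}{10 + 4} - -30\right) - 55 = - 48 \left(\frac{9}{14} + 30\right) - 55 = \left(-48\right) \frac{429}{14} - 55 = - \frac{10296}{7} - 55 = - \frac{10681}{7}$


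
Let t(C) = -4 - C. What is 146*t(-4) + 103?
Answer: 103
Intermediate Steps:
146*t(-4) + 103 = 146*(-4 - 1*(-4)) + 103 = 146*(-4 + 4) + 103 = 146*0 + 103 = 0 + 103 = 103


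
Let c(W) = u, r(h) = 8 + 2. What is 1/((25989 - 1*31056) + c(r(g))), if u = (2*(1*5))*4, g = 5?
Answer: -1/5027 ≈ -0.00019893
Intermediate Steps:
r(h) = 10
u = 40 (u = (2*5)*4 = 10*4 = 40)
c(W) = 40
1/((25989 - 1*31056) + c(r(g))) = 1/((25989 - 1*31056) + 40) = 1/((25989 - 31056) + 40) = 1/(-5067 + 40) = 1/(-5027) = -1/5027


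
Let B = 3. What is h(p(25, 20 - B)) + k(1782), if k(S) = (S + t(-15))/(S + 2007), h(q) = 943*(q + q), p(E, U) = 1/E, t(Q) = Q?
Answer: 2396743/31575 ≈ 75.906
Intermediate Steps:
h(q) = 1886*q (h(q) = 943*(2*q) = 1886*q)
k(S) = (-15 + S)/(2007 + S) (k(S) = (S - 15)/(S + 2007) = (-15 + S)/(2007 + S))
h(p(25, 20 - B)) + k(1782) = 1886/25 + (-15 + 1782)/(2007 + 1782) = 1886*(1/25) + 1767/3789 = 1886/25 + (1/3789)*1767 = 1886/25 + 589/1263 = 2396743/31575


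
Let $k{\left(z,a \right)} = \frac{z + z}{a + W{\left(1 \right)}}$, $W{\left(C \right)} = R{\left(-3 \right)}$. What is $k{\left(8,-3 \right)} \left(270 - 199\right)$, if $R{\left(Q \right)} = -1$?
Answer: $-284$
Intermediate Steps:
$W{\left(C \right)} = -1$
$k{\left(z,a \right)} = \frac{2 z}{-1 + a}$ ($k{\left(z,a \right)} = \frac{z + z}{a - 1} = \frac{2 z}{-1 + a}$)
$k{\left(8,-3 \right)} \left(270 - 199\right) = 2 \cdot 8 \frac{1}{-1 - 3} \left(270 - 199\right) = 2 \cdot 8 \frac{1}{-4} \left(270 - 199\right) = 2 \cdot 8 \left(- \frac{1}{4}\right) 71 = \left(-4\right) 71 = -284$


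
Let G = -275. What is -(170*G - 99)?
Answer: 46849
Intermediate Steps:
-(170*G - 99) = -(170*(-275) - 99) = -(-46750 - 99) = -1*(-46849) = 46849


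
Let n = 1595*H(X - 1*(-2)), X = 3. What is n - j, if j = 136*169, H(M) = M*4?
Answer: 8916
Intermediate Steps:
H(M) = 4*M
n = 31900 (n = 1595*(4*(3 - 1*(-2))) = 1595*(4*(3 + 2)) = 1595*(4*5) = 1595*20 = 31900)
j = 22984
n - j = 31900 - 1*22984 = 31900 - 22984 = 8916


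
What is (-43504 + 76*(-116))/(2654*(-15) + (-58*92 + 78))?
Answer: 13080/11267 ≈ 1.1609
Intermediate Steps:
(-43504 + 76*(-116))/(2654*(-15) + (-58*92 + 78)) = (-43504 - 8816)/(-39810 + (-5336 + 78)) = -52320/(-39810 - 5258) = -52320/(-45068) = -52320*(-1/45068) = 13080/11267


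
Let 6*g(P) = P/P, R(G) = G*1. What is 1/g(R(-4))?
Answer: 6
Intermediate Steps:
R(G) = G
g(P) = ⅙ (g(P) = (P/P)/6 = (⅙)*1 = ⅙)
1/g(R(-4)) = 1/(⅙) = 6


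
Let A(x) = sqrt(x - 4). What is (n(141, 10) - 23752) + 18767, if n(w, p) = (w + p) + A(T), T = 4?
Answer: -4834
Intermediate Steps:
A(x) = sqrt(-4 + x)
n(w, p) = p + w (n(w, p) = (w + p) + sqrt(-4 + 4) = (p + w) + sqrt(0) = (p + w) + 0 = p + w)
(n(141, 10) - 23752) + 18767 = ((10 + 141) - 23752) + 18767 = (151 - 23752) + 18767 = -23601 + 18767 = -4834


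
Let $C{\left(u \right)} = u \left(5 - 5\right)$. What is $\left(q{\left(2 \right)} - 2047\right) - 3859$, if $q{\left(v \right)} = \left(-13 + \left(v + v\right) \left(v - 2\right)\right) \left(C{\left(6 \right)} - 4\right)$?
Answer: $-5854$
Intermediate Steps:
$C{\left(u \right)} = 0$ ($C{\left(u \right)} = u 0 = 0$)
$q{\left(v \right)} = 52 - 8 v \left(-2 + v\right)$ ($q{\left(v \right)} = \left(-13 + \left(v + v\right) \left(v - 2\right)\right) \left(0 - 4\right) = \left(-13 + 2 v \left(-2 + v\right)\right) \left(-4\right) = 52 - 8 v \left(-2 + v\right)$)
$\left(q{\left(2 \right)} - 2047\right) - 3859 = \left(\left(52 - 8 \cdot 2^{2} + 16 \cdot 2\right) - 2047\right) - 3859 = \left(\left(52 - 32 + 32\right) - 2047\right) - 3859 = \left(52 - 2047\right) - 3859 = -1995 - 3859 = -5854$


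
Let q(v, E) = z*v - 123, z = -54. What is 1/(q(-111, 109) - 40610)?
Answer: -1/34739 ≈ -2.8786e-5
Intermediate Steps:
q(v, E) = -123 - 54*v (q(v, E) = -54*v - 123 = -123 - 54*v)
1/(q(-111, 109) - 40610) = 1/((-123 - 54*(-111)) - 40610) = 1/((-123 + 5994) - 40610) = 1/(5871 - 40610) = 1/(-34739) = -1/34739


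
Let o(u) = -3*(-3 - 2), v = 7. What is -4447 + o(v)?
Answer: -4432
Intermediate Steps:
o(u) = 15 (o(u) = -3*(-5) = 15)
-4447 + o(v) = -4447 + 15 = -4432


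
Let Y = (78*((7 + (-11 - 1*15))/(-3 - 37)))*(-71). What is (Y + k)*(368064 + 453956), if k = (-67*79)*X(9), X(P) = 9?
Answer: -41320931451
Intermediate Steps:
k = -47637 (k = -67*79*9 = -5293*9 = -47637)
Y = -52611/20 (Y = (78*((7 + (-11 - 15))/(-40)))*(-71) = (78*((7 - 26)*(-1/40)))*(-71) = (78*(-19*(-1/40)))*(-71) = (78*(19/40))*(-71) = (741/20)*(-71) = -52611/20 ≈ -2630.6)
(Y + k)*(368064 + 453956) = (-52611/20 - 47637)*(368064 + 453956) = -1005351/20*822020 = -41320931451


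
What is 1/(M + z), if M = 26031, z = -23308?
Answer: 1/2723 ≈ 0.00036724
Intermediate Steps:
1/(M + z) = 1/(26031 - 23308) = 1/2723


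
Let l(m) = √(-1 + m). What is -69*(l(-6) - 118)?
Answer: 8142 - 69*I*√7 ≈ 8142.0 - 182.56*I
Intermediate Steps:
-69*(l(-6) - 118) = -69*(√(-1 - 6) - 118) = -69*(√(-7) - 118) = -69*(I*√7 - 118) = -69*(-118 + I*√7) = 8142 - 69*I*√7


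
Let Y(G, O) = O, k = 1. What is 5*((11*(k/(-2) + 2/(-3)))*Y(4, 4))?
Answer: -770/3 ≈ -256.67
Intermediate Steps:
5*((11*(k/(-2) + 2/(-3)))*Y(4, 4)) = 5*((11*(1/(-2) + 2/(-3)))*4) = 5*((11*(1*(-½) + 2*(-⅓)))*4) = 5*((11*(-½ - ⅔))*4) = 5*((11*(-7/6))*4) = 5*(-77/6*4) = 5*(-154/3) = -770/3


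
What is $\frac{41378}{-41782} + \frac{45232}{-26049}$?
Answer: $- \frac{1483869473}{544189659} \approx -2.7267$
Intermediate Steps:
$\frac{41378}{-41782} + \frac{45232}{-26049} = 41378 \left(- \frac{1}{41782}\right) + 45232 \left(- \frac{1}{26049}\right) = - \frac{20689}{20891} - \frac{45232}{26049} = - \frac{1483869473}{544189659}$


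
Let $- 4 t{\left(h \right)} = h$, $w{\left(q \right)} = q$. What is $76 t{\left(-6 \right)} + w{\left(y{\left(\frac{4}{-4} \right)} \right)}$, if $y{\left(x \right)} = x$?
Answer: $113$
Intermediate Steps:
$t{\left(h \right)} = - \frac{h}{4}$
$76 t{\left(-6 \right)} + w{\left(y{\left(\frac{4}{-4} \right)} \right)} = 76 \left(\left(- \frac{1}{4}\right) \left(-6\right)\right) + \frac{4}{-4} = 76 \cdot \frac{3}{2} + 4 \left(- \frac{1}{4}\right) = 114 - 1 = 113$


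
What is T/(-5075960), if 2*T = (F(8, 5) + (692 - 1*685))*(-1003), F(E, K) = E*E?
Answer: 71213/10151920 ≈ 0.0070147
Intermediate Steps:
F(E, K) = E**2
T = -71213/2 (T = ((8**2 + (692 - 1*685))*(-1003))/2 = ((64 + (692 - 685))*(-1003))/2 = ((64 + 7)*(-1003))/2 = (71*(-1003))/2 = (1/2)*(-71213) = -71213/2 ≈ -35607.)
T/(-5075960) = -71213/2/(-5075960) = -71213/2*(-1/5075960) = 71213/10151920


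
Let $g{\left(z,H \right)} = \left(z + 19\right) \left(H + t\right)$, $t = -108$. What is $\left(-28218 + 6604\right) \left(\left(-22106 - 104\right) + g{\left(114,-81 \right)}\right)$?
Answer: $1023358058$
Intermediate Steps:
$g{\left(z,H \right)} = \left(-108 + H\right) \left(19 + z\right)$ ($g{\left(z,H \right)} = \left(z + 19\right) \left(H - 108\right) = \left(19 + z\right) \left(-108 + H\right) = \left(-108 + H\right) \left(19 + z\right)$)
$\left(-28218 + 6604\right) \left(\left(-22106 - 104\right) + g{\left(114,-81 \right)}\right) = \left(-28218 + 6604\right) \left(\left(-22106 - 104\right) - 25137\right) = - 21614 \left(\left(-22106 - 104\right) - 25137\right) = - 21614 \left(-22210 - 25137\right) = \left(-21614\right) \left(-47347\right) = 1023358058$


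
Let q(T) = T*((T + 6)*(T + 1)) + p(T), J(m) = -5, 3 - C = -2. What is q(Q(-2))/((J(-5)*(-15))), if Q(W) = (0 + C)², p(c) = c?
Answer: 269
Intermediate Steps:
C = 5 (C = 3 - 1*(-2) = 3 + 2 = 5)
Q(W) = 25 (Q(W) = (0 + 5)² = 5² = 25)
q(T) = T + T*(1 + T)*(6 + T) (q(T) = T*((T + 6)*(T + 1)) + T = T*((6 + T)*(1 + T)) + T = T*((1 + T)*(6 + T)) + T = T*(1 + T)*(6 + T) + T = T + T*(1 + T)*(6 + T))
q(Q(-2))/((J(-5)*(-15))) = (25*(7 + 25² + 7*25))/((-5*(-15))) = (25*(7 + 625 + 175))/75 = (25*807)*(1/75) = 20175*(1/75) = 269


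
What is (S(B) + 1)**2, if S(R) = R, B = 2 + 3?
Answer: 36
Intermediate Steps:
B = 5
(S(B) + 1)**2 = (5 + 1)**2 = 6**2 = 36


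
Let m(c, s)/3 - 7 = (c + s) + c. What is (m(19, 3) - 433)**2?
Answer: 83521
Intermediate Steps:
m(c, s) = 21 + 3*s + 6*c (m(c, s) = 21 + 3*((c + s) + c) = 21 + 3*(s + 2*c) = 21 + (3*s + 6*c) = 21 + 3*s + 6*c)
(m(19, 3) - 433)**2 = ((21 + 3*3 + 6*19) - 433)**2 = ((21 + 9 + 114) - 433)**2 = (144 - 433)**2 = (-289)**2 = 83521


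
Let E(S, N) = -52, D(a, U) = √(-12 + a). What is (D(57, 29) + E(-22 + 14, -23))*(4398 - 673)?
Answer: -193700 + 11175*√5 ≈ -1.6871e+5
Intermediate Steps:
(D(57, 29) + E(-22 + 14, -23))*(4398 - 673) = (√(-12 + 57) - 52)*(4398 - 673) = (√45 - 52)*3725 = (3*√5 - 52)*3725 = (-52 + 3*√5)*3725 = -193700 + 11175*√5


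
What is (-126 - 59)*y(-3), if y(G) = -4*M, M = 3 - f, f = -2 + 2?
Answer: 2220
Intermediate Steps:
f = 0
M = 3 (M = 3 - 1*0 = 3 + 0 = 3)
y(G) = -12 (y(G) = -4*3 = -12)
(-126 - 59)*y(-3) = (-126 - 59)*(-12) = -185*(-12) = 2220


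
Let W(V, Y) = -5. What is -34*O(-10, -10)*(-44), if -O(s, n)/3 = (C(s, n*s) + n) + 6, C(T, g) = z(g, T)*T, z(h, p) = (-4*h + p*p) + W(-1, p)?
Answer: -13670448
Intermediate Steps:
z(h, p) = -5 + p**2 - 4*h (z(h, p) = (-4*h + p*p) - 5 = (-4*h + p**2) - 5 = (p**2 - 4*h) - 5 = -5 + p**2 - 4*h)
C(T, g) = T*(-5 + T**2 - 4*g) (C(T, g) = (-5 + T**2 - 4*g)*T = T*(-5 + T**2 - 4*g))
O(s, n) = -18 - 3*n - 3*s*(-5 + s**2 - 4*n*s) (O(s, n) = -3*((s*(-5 + s**2 - 4*n*s) + n) + 6) = -3*((n + s*(-5 + s**2 - 4*n*s)) + 6) = -3*(6 + n + s*(-5 + s**2 - 4*n*s)) = -18 - 3*n - 3*s*(-5 + s**2 - 4*n*s))
-34*O(-10, -10)*(-44) = -34*(-18 - 3*(-10) + 3*(-10)*(5 - 1*(-10)**2 + 4*(-10)*(-10)))*(-44) = -34*(-18 + 30 + 3*(-10)*(5 - 1*100 + 400))*(-44) = -34*(-18 + 30 + 3*(-10)*(5 - 100 + 400))*(-44) = -34*(-18 + 30 + 3*(-10)*305)*(-44) = -34*(-18 + 30 - 9150)*(-44) = -34*(-9138)*(-44) = 310692*(-44) = -13670448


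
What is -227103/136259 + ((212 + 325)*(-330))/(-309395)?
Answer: -9223615059/8431570661 ≈ -1.0939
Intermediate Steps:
-227103/136259 + ((212 + 325)*(-330))/(-309395) = -227103*1/136259 + (537*(-330))*(-1/309395) = -227103/136259 - 177210*(-1/309395) = -227103/136259 + 35442/61879 = -9223615059/8431570661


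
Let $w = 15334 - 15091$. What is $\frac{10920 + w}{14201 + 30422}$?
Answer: $\frac{11163}{44623} \approx 0.25016$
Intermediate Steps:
$w = 243$ ($w = 15334 - 15091 = 243$)
$\frac{10920 + w}{14201 + 30422} = \frac{10920 + 243}{14201 + 30422} = \frac{11163}{44623}$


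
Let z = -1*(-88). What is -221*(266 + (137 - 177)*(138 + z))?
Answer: 1939054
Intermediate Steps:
z = 88
-221*(266 + (137 - 177)*(138 + z)) = -221*(266 + (137 - 177)*(138 + 88)) = -221*(266 - 40*226) = -221*(266 - 9040) = -221*(-8774) = 1939054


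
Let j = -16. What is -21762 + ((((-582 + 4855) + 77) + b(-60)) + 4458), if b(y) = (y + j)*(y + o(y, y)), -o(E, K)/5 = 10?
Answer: -4594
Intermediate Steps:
o(E, K) = -50 (o(E, K) = -5*10 = -50)
b(y) = (-50 + y)*(-16 + y) (b(y) = (y - 16)*(y - 50) = (-16 + y)*(-50 + y) = (-50 + y)*(-16 + y))
-21762 + ((((-582 + 4855) + 77) + b(-60)) + 4458) = -21762 + ((((-582 + 4855) + 77) + (800 + (-60)² - 66*(-60))) + 4458) = -21762 + (((4273 + 77) + (800 + 3600 + 3960)) + 4458) = -21762 + ((4350 + 8360) + 4458) = -21762 + (12710 + 4458) = -21762 + 17168 = -4594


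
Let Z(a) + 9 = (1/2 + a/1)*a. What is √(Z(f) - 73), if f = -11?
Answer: √134/2 ≈ 5.7879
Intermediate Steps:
Z(a) = -9 + a*(½ + a) (Z(a) = -9 + (1/2 + a/1)*a = -9 + (1*(½) + a*1)*a = -9 + (½ + a)*a = -9 + a*(½ + a))
√(Z(f) - 73) = √((-9 + (-11)² + (½)*(-11)) - 73) = √((-9 + 121 - 11/2) - 73) = √(213/2 - 73) = √(67/2) = √134/2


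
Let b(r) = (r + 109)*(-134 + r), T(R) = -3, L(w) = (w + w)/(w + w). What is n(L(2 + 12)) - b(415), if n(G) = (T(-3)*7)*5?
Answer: -147349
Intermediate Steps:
L(w) = 1 (L(w) = (2*w)/((2*w)) = (2*w)*(1/(2*w)) = 1)
b(r) = (-134 + r)*(109 + r) (b(r) = (109 + r)*(-134 + r) = (-134 + r)*(109 + r))
n(G) = -105 (n(G) = -3*7*5 = -21*5 = -105)
n(L(2 + 12)) - b(415) = -105 - (-14606 + 415² - 25*415) = -105 - (-14606 + 172225 - 10375) = -105 - 1*147244 = -105 - 147244 = -147349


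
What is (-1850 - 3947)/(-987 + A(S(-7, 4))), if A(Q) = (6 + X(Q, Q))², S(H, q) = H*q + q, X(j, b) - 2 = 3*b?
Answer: -5797/3109 ≈ -1.8646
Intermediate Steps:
X(j, b) = 2 + 3*b
S(H, q) = q + H*q
A(Q) = (8 + 3*Q)² (A(Q) = (6 + (2 + 3*Q))² = (8 + 3*Q)²)
(-1850 - 3947)/(-987 + A(S(-7, 4))) = (-1850 - 3947)/(-987 + (8 + 3*(4*(1 - 7)))²) = -5797/(-987 + (8 + 3*(4*(-6)))²) = -5797/(-987 + (8 + 3*(-24))²) = -5797/(-987 + (8 - 72)²) = -5797/(-987 + (-64)²) = -5797/(-987 + 4096) = -5797/3109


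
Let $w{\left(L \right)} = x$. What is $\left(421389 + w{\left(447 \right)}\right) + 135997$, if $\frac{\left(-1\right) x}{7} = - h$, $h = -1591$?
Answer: $546249$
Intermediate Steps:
$x = -11137$ ($x = - 7 \left(\left(-1\right) \left(-1591\right)\right) = \left(-7\right) 1591 = -11137$)
$w{\left(L \right)} = -11137$
$\left(421389 + w{\left(447 \right)}\right) + 135997 = \left(421389 - 11137\right) + 135997 = 410252 + 135997 = 546249$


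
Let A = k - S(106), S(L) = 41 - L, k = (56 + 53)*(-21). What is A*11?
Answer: -24464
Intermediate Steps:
k = -2289 (k = 109*(-21) = -2289)
A = -2224 (A = -2289 - (41 - 1*106) = -2289 - (41 - 106) = -2289 - 1*(-65) = -2289 + 65 = -2224)
A*11 = -2224*11 = -24464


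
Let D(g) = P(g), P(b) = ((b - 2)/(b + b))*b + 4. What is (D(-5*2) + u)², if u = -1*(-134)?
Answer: 17424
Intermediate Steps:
P(b) = 3 + b/2 (P(b) = ((-2 + b)/((2*b)))*b + 4 = ((-2 + b)*(1/(2*b)))*b + 4 = ((-2 + b)/(2*b))*b + 4 = (-1 + b/2) + 4 = 3 + b/2)
D(g) = 3 + g/2
u = 134
(D(-5*2) + u)² = ((3 + (-5*2)/2) + 134)² = ((3 + (½)*(-10)) + 134)² = ((3 - 5) + 134)² = (-2 + 134)² = 132² = 17424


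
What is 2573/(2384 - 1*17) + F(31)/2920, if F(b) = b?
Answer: 7586537/6911640 ≈ 1.0976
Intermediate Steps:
2573/(2384 - 1*17) + F(31)/2920 = 2573/(2384 - 1*17) + 31/2920 = 2573/(2384 - 17) + 31*(1/2920) = 2573/2367 + 31/2920 = 7586537/6911640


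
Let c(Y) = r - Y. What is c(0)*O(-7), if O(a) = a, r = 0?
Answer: 0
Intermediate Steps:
c(Y) = -Y (c(Y) = 0 - Y = -Y)
c(0)*O(-7) = -1*0*(-7) = 0*(-7) = 0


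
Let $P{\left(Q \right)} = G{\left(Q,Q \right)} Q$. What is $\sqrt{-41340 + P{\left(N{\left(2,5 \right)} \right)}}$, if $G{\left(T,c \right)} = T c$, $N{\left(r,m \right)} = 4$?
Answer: $2 i \sqrt{10319} \approx 203.17 i$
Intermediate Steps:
$P{\left(Q \right)} = Q^{3}$ ($P{\left(Q \right)} = Q Q Q = Q^{2} Q = Q^{3}$)
$\sqrt{-41340 + P{\left(N{\left(2,5 \right)} \right)}} = \sqrt{-41340 + 4^{3}} = \sqrt{-41340 + 64} = \sqrt{-41276} = 2 i \sqrt{10319}$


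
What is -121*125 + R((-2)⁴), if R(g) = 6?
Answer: -15119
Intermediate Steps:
-121*125 + R((-2)⁴) = -121*125 + 6 = -15125 + 6 = -15119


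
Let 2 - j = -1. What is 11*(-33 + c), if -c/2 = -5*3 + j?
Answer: -99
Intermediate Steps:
j = 3 (j = 2 - 1*(-1) = 2 + 1 = 3)
c = 24 (c = -2*(-5*3 + 3) = -2*(-15 + 3) = -2*(-12) = 24)
11*(-33 + c) = 11*(-33 + 24) = 11*(-9) = -99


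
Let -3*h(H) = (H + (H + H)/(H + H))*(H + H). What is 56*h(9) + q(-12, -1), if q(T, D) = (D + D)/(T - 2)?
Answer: -23519/7 ≈ -3359.9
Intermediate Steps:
h(H) = -2*H*(1 + H)/3 (h(H) = -(H + (H + H)/(H + H))*(H + H)/3 = -(H + (2*H)/((2*H)))*2*H/3 = -(H + (2*H)*(1/(2*H)))*2*H/3 = -(H + 1)*2*H/3 = -(1 + H)*2*H/3 = -2*H*(1 + H)/3)
q(T, D) = 2*D/(-2 + T) (q(T, D) = (2*D)/(-2 + T) = 2*D/(-2 + T))
56*h(9) + q(-12, -1) = 56*(-2/3*9*(1 + 9)) + 2*(-1)/(-2 - 12) = 56*(-2/3*9*10) + 2*(-1)/(-14) = 56*(-60) + 2*(-1)*(-1/14) = -3360 + 1/7 = -23519/7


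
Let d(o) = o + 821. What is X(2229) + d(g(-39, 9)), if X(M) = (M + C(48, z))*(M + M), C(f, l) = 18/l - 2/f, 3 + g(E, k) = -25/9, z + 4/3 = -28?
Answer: 3934171249/396 ≈ 9.9348e+6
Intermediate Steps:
z = -88/3 (z = -4/3 - 28 = -88/3 ≈ -29.333)
g(E, k) = -52/9 (g(E, k) = -3 - 25/9 = -52/9)
d(o) = 821 + o
C(f, l) = -2/f + 18/l
X(M) = 2*M*(-173/264 + M) (X(M) = (M + (-2/48 + 18/(-88/3)))*(M + M) = (M + (-2*1/48 + 18*(-3/88)))*(2*M) = (M + (-1/24 - 27/44))*(2*M) = (M - 173/264)*(2*M) = (-173/264 + M)*(2*M) = 2*M*(-173/264 + M))
X(2229) + d(g(-39, 9)) = (1/132)*2229*(-173 + 264*2229) + (821 - 52/9) = (1/132)*2229*(-173 + 588456) + 7337/9 = (1/132)*2229*588283 + 7337/9 = 437094269/44 + 7337/9 = 3934171249/396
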